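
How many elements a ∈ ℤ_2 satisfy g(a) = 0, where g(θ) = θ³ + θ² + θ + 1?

Evaluate at each of the 2 elements of ℤ_2:
g(0) = 1; g(1) = 0 → root.
Roots: {1}.

1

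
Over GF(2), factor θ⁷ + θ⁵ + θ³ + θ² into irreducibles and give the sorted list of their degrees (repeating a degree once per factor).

1, 1, 1, 4

Write g(θ) = θ⁷ + θ⁵ + θ³ + θ².
Roots in GF(2): g(0) = 0 → root; g(1) = 0 → root.
Linear factors from roots: (θ), (θ + 1).
Complete factorization: g(θ) = (θ + 1)·(θ)^2·(θ⁴ + θ³ + 1).
Factor degrees with multiplicity: 1 + 1 + 1 + 4 = 7.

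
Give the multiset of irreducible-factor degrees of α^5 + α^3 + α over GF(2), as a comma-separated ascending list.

Write f(α) = α^5 + α^3 + α.
Roots in GF(2): f(0) = 0 → root; f(1) = 1.
Linear factors from roots: (α).
Complete factorization: f(α) = (α)·(α^2 + α + 1)^2.
Factor degrees with multiplicity: 1 + 2 + 2 = 5.

1, 2, 2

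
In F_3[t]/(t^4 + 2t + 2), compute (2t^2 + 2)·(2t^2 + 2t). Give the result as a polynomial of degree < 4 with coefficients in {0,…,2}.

t^3 + t^2 + 2t + 1

Multiply in F_3[t]: (2t^2 + 2)·(2t^2 + 2t) = t^4 + t^3 + t^2 + t.
Reduce using t^4 ≡ t + 1 (mod t^4 + 2t + 2).
Reduced: t^3 + t^2 + 2t + 1.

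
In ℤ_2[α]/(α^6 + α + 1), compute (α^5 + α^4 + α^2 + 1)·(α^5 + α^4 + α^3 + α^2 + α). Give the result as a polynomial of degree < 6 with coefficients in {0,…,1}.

Multiply in ℤ_2[α]: (α^5 + α^4 + α^2 + 1)·(α^5 + α^4 + α^3 + α^2 + α) = α^10 + α^7 + α^6 + α^5 + α^2 + α.
Reduce using α^6 ≡ α + 1 (mod α^6 + α + 1).
Reduced: α^4 + α + 1.

α^4 + α + 1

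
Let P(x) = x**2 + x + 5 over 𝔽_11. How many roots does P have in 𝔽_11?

2

Evaluate at each of the 11 elements of 𝔽_11:
P(0) = 5; P(1) = 7; P(2) = 0 → root; P(3) = 6; P(4) = 3; P(5) = 2; P(6) = 3; P(7) = 6; P(8) = 0 → root; P(9) = 7; P(10) = 5.
Roots: {2, 8}.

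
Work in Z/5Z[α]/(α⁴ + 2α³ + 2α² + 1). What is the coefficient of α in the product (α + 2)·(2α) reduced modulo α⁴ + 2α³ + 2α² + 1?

Multiply in Z/5Z[α]: (α + 2)·(2α) = 2α² + 4α.
Reduced: 2α² + 4α.

4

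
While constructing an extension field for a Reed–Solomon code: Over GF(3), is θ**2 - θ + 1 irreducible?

No

Write g(θ) = θ**2 - θ + 1.
Check for roots in GF(3): g(0) = 1; g(1) = 1; g(2) = 0 → root.
g(2) = 0, so (θ − 2) divides g(θ); g is reducible.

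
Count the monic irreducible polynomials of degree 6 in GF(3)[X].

The number of monic irreducibles of degree 6 over GF(3) is (1/6)·Σ_{d∣6} μ(6/d) 3^d.
Divisors of 6: 1, 2, 3, 6; μ(6/d) for each: 1, -1, -1, 1.
Σ = 3^1 − 3^2 − 3^3 + 3^6 = 696.
N = 696/6 = 116.

116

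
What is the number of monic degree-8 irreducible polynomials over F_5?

The number of monic irreducibles of degree 8 over GF(5) is (1/8)·Σ_{d∣8} μ(8/d) 5^d.
Divisors of 8: 1, 2, 4, 8; μ(8/d) for each: 0, 0, -1, 1.
Σ = − 5^4 + 5^8 = 390000.
N = 390000/8 = 48750.

48750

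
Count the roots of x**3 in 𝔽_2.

1

Write P(x) = x**3.
Evaluate at each of the 2 elements of 𝔽_2:
P(0) = 0 → root; P(1) = 1.
Roots: {0}.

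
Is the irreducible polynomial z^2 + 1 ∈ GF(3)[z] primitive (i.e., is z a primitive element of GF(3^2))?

Write f(z) = z^2 + 1.
|GF(3^2)^×| = 3^2 − 1 = 8. Prime factorization: 8 = 2^3.
f is primitive ⇔ z has order 8 in GF(3)[z]/(f), i.e. z^(8/q) ≠ 1 for each prime q | 8.
z^(4) mod f = 1
Since z^(4) = 1, the order of z divides 4 < 8; not primitive.

No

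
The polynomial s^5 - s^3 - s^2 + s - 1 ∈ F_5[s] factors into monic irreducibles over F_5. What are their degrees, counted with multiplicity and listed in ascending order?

5

Write g(s) = s^5 - s^3 - s^2 + s - 1.
Roots in F_5: g(0) = 4; g(1) = 4; g(2) = 1; g(3) = 4; g(4) = 2.
Complete factorization: g(s) = (s^5 - s^3 - s^2 + s - 1).
Factor degrees with multiplicity: 5 = 5.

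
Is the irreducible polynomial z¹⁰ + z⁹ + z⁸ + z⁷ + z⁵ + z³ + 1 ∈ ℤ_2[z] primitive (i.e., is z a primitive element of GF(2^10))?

No

Write f(z) = z¹⁰ + z⁹ + z⁸ + z⁷ + z⁵ + z³ + 1.
|GF(2^10)^×| = 2^10 − 1 = 1023. Prime factorization: 1023 = 3·11·31.
f is primitive ⇔ z has order 1023 in GF(2)[z]/(f), i.e. z^(1023/q) ≠ 1 for each prime q | 1023.
z^(341) mod f = 1
z^(93) mod f = z⁹ + z⁷ + z⁶ + z⁴ + z².
z^(33) mod f = z⁷ + z⁵ + z² + z.
Since z^(341) = 1, the order of z divides 341 < 1023; not primitive.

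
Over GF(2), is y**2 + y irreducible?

No

Write P(y) = y**2 + y.
Check for roots in GF(2): P(0) = 0 → root; P(1) = 0 → root.
P(0) = 0, so (y) divides P(y); P is reducible.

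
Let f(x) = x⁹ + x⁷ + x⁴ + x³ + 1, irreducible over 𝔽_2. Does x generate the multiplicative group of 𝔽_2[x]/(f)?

|GF(2^9)^×| = 2^9 − 1 = 511. Prime factorization: 511 = 7·73.
f is primitive ⇔ x has order 511 in GF(2)[x]/(f), i.e. x^(511/q) ≠ 1 for each prime q | 511.
x^(73) mod f = 1
x^(7) mod f = x⁷.
Since x^(73) = 1, the order of x divides 73 < 511; not primitive.

No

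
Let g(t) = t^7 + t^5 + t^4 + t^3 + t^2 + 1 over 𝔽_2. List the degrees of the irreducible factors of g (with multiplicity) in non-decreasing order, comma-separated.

1, 2, 2, 2

Roots in 𝔽_2: g(0) = 1; g(1) = 0 → root.
Linear factors from roots: (t + 1).
Complete factorization: g(t) = (t + 1)·(t^2 + t + 1)^3.
Factor degrees with multiplicity: 1 + 2 + 2 + 2 = 7.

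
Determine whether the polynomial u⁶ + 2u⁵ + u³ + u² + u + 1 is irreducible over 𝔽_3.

Write h(u) = u⁶ + 2u⁵ + u³ + u² + u + 1.
Check for roots in 𝔽_3: h(0) = 1; h(1) = 1; h(2) = 2.
No roots, so no linear factors.
Monic irreducibles of degree 2 over GF(3): u² + 1, u² + u + 2, u² + 2u + 2.
None of them divide h (all give nonzero remainder).
Degree-3 irreducible divisors: test the 8 monic irreducibles of degree 3 over GF(3).
None of them divide h (all give nonzero remainder).
No irreducible factor of degree ≤ 3 exists, so h is irreducible over GF(3).

Yes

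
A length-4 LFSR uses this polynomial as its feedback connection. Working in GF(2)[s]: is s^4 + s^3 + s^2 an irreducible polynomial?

No

Write h(s) = s^4 + s^3 + s^2.
Check for roots in GF(2): h(0) = 0 → root; h(1) = 1.
h(0) = 0, so (s) divides h(s); h is reducible.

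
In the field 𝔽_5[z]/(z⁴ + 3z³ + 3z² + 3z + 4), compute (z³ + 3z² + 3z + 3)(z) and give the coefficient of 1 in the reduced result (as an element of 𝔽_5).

1

Multiply in 𝔽_5[z]: (z³ + 3z² + 3z + 3)·(z) = z⁴ + 3z³ + 3z² + 3z.
Reduce using z⁴ ≡ 2z³ + 2z² + 2z + 1 (mod z⁴ + 3z³ + 3z² + 3z + 4).
Reduced: 1.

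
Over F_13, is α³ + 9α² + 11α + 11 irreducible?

Write f(α) = α³ + 9α² + 11α + 11.
Check each element of F_13 for a root: f(0)=11, f(1)=6, f(2)=12, f(3)=9, f(4)=3, f(5)=0, f(6)=6, f(7)=1, f(8)=4, f(9)=8, f(10)=6, f(11)=4, f(12)=8.
f(5) = 0, so (α − 5) divides f(α); f is reducible.

No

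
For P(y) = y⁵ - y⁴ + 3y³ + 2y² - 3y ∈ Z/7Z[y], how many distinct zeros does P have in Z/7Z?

5

Evaluate at each of the 7 elements of Z/7Z:
P(0) = 0 → root; P(1) = 2; P(2) = 0 → root; P(3) = 0 → root; P(4) = 0 → root; P(5) = 5; P(6) = 0 → root.
Roots: {0, 2, 3, 4, 6}.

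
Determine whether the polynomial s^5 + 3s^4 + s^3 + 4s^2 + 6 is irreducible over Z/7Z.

Write m(s) = s^5 + 3s^4 + s^3 + 4s^2 + 6.
Check for roots in Z/7Z: m(0) = 6; m(1) = 1; m(2) = 5; m(3) = 2; m(4) = 1; m(5) = 2; m(6) = 4.
No roots, so no linear factors.
Degree-2 irreducible divisors: test the 21 monic irreducibles of degree 2 over GF(7).
None of them divide m (all give nonzero remainder).
No irreducible factor of degree ≤ 2 exists, so m is irreducible over GF(7).

Yes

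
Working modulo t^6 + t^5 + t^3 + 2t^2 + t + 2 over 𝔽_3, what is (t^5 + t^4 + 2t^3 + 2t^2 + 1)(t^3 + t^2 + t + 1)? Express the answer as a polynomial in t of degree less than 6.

2t^5 + 2t^4 + 2t^3 + 2t + 1

Multiply in 𝔽_3[t]: (t^5 + t^4 + 2t^3 + 2t^2 + 1)·(t^3 + t^2 + t + 1) = t^8 + 2t^7 + t^6 + 2t^4 + 2t^3 + t + 1.
Reduce using t^6 ≡ 2t^5 + 2t^3 + t^2 + 2t + 1 (mod t^6 + t^5 + t^3 + 2t^2 + t + 2).
Reduced: 2t^5 + 2t^4 + 2t^3 + 2t + 1.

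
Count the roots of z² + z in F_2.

2

Write P(z) = z² + z.
Evaluate at each of the 2 elements of F_2:
P(0) = 0 → root; P(1) = 0 → root.
Roots: {0, 1}.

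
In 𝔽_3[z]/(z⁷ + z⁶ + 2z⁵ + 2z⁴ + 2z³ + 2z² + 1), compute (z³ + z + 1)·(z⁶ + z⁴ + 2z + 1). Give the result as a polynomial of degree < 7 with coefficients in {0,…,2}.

2z^5 + z^4 + z^3 + 2z^2 + z

Multiply in 𝔽_3[z]: (z³ + z + 1)·(z⁶ + z⁴ + 2z + 1) = z⁹ + 2z⁷ + z⁶ + z⁵ + z³ + 2z² + 1.
Reduce using z⁷ ≡ 2z⁶ + z⁵ + z⁴ + z³ + z² + 2 (mod z⁷ + z⁶ + 2z⁵ + 2z⁴ + 2z³ + 2z² + 1).
Reduced: 2z⁵ + z⁴ + z³ + 2z² + z.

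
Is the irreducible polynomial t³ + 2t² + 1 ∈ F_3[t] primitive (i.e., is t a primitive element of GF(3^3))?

Yes

Write f(t) = t³ + 2t² + 1.
|GF(3^3)^×| = 3^3 − 1 = 26. Prime factorization: 26 = 2·13.
f is primitive ⇔ t has order 26 in GF(3)[t]/(f), i.e. t^(26/q) ≠ 1 for each prime q | 26.
t^(13) mod f = 2.
t^(2) mod f = t².
None equal 1, so t has full order 26; f is primitive.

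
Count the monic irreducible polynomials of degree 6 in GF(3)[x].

116

The number of monic irreducibles of degree 6 over GF(3) is (1/6)·Σ_{d∣6} μ(6/d) 3^d.
Divisors of 6: 1, 2, 3, 6; μ(6/d) for each: 1, -1, -1, 1.
Σ = 3^1 − 3^2 − 3^3 + 3^6 = 696.
N = 696/6 = 116.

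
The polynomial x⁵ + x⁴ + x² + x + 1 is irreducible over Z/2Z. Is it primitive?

Write f(x) = x⁵ + x⁴ + x² + x + 1.
|GF(2^5)^×| = 2^5 − 1 = 31. Prime factorization: 31 = 31.
f is primitive ⇔ x has order 31 in GF(2)[x]/(f), i.e. x^(31/q) ≠ 1 for each prime q | 31.
x^(1) mod f = x.
None equal 1, so x has full order 31; f is primitive.

Yes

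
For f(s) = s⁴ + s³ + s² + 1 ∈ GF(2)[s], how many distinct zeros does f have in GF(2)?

Evaluate at each of the 2 elements of GF(2):
f(0) = 1; f(1) = 0 → root.
Roots: {1}.

1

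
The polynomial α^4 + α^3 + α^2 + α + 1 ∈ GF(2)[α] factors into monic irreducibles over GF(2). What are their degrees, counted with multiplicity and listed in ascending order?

Write f(α) = α^4 + α^3 + α^2 + α + 1.
Roots in GF(2): f(0) = 1; f(1) = 1.
Complete factorization: f(α) = (α^4 + α^3 + α^2 + α + 1).
Factor degrees with multiplicity: 4 = 4.

4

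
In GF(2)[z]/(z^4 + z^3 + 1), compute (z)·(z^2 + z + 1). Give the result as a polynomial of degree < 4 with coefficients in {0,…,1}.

Multiply in GF(2)[z]: (z)·(z^2 + z + 1) = z^3 + z^2 + z.
Reduced: z^3 + z^2 + z.

z^3 + z^2 + z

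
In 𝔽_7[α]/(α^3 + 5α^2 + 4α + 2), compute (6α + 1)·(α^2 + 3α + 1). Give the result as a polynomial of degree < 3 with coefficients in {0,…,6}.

Multiply in 𝔽_7[α]: (6α + 1)·(α^2 + 3α + 1) = 6α^3 + 5α^2 + 2α + 1.
Reduce using α^3 ≡ 2α^2 + 3α + 5 (mod α^3 + 5α^2 + 4α + 2).
Reduced: 3α^2 + 6α + 3.

3α^2 + 6α + 3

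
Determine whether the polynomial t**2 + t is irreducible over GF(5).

No

Write g(t) = t**2 + t.
Check for roots in GF(5): g(0) = 0 → root; g(1) = 2; g(2) = 1; g(3) = 2; g(4) = 0 → root.
g(0) = 0, so (t) divides g(t); g is reducible.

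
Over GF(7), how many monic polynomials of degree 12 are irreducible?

Gauss's count: N_{7}(12) = (1/12) Σ_{d|12} μ(12/d)·7^d.
Divisors of 12: 1, 2, 3, 4, 6, 12; μ(12/d) for each: 0, 1, 0, -1, -1, 1.
Σ = 7^2 − 7^4 − 7^6 + 7^12 = 13841167200.
N = 13841167200/12 = 1153430600.

1153430600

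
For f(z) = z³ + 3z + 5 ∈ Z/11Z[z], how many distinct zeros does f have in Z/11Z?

0

Evaluate at each of the 11 elements of Z/11Z:
f(0) = 5; f(1) = 9; f(2) = 8; f(3) = 8; f(4) = 4; f(5) = 2; f(6) = 8; f(7) = 6; f(8) = 2; f(9) = 2; f(10) = 1.
No element is a root.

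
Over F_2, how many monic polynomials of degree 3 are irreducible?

2

Gauss's count: N_{2}(3) = (1/3) Σ_{d|3} μ(3/d)·2^d.
Divisors of 3: 1, 3; μ(3/d) for each: -1, 1.
Σ = − 2^1 + 2^3 = 6.
N = 6/3 = 2.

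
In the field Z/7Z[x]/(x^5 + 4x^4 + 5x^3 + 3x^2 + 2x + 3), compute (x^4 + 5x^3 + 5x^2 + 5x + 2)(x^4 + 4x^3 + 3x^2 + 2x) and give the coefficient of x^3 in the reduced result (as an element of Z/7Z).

1

Multiply in Z/7Z[x]: (x^4 + 5x^3 + 5x^2 + 5x + 2)·(x^4 + 4x^3 + 3x^2 + 2x) = x^8 + 2x^7 + 5x^4 + 5x^3 + 2x^2 + 4x.
Reduce using x^5 ≡ 3x^4 + 2x^3 + 4x^2 + 5x + 4 (mod x^5 + 4x^4 + 5x^3 + 3x^2 + 2x + 3).
Reduced: x^3 + 3x^2 + 5x + 1.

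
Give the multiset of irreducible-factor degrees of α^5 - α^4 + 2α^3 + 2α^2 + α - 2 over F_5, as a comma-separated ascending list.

Write g(α) = α^5 - α^4 + 2α^3 + 2α^2 + α - 2.
Roots in F_5: g(0) = 3; g(1) = 3; g(2) = 0 → root; g(3) = 0 → root; g(4) = 0 → root.
Linear factors from roots: (α - 2), (α + 2), (α + 1).
Complete factorization: g(α) = (α + 1)·(α + 2)·(α - 2)·(α^2 - 2α - 2).
Factor degrees with multiplicity: 1 + 1 + 1 + 2 = 5.

1, 1, 1, 2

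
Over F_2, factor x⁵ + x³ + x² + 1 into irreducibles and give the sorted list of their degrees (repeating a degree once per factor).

1, 1, 1, 2

Write g(x) = x⁵ + x³ + x² + 1.
Roots in F_2: g(0) = 1; g(1) = 0 → root.
Linear factors from roots: (x + 1).
Complete factorization: g(x) = (x + 1)^3·(x² + x + 1).
Factor degrees with multiplicity: 1 + 1 + 1 + 2 = 5.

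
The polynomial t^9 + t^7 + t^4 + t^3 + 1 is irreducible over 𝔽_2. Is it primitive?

No

Write f(t) = t^9 + t^7 + t^4 + t^3 + 1.
|GF(2^9)^×| = 2^9 − 1 = 511. Prime factorization: 511 = 7·73.
f is primitive ⇔ t has order 511 in GF(2)[t]/(f), i.e. t^(511/q) ≠ 1 for each prime q | 511.
t^(73) mod f = 1
t^(7) mod f = t^7.
Since t^(73) = 1, the order of t divides 73 < 511; not primitive.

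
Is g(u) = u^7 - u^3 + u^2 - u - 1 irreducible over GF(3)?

Yes

Check for roots in GF(3): g(0) = 2; g(1) = 2; g(2) = 1.
No roots, so no linear factors.
Monic irreducibles of degree 2 over GF(3): u^2 + 1, u^2 + u - 1, u^2 - u - 1.
None of them divide g (all give nonzero remainder).
Degree-3 irreducible divisors: test the 8 monic irreducibles of degree 3 over GF(3).
None of them divide g (all give nonzero remainder).
No irreducible factor of degree ≤ 3 exists, so g is irreducible over GF(3).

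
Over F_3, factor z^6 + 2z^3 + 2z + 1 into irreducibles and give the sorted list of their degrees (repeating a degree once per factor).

1, 2, 3

Write g(z) = z^6 + 2z^3 + 2z + 1.
Roots in F_3: g(0) = 1; g(1) = 0 → root; g(2) = 1.
Linear factors from roots: (z + 2).
Complete factorization: g(z) = (z + 2)·(z^2 + 1)·(z^3 + z^2 + 2).
Factor degrees with multiplicity: 1 + 2 + 3 = 6.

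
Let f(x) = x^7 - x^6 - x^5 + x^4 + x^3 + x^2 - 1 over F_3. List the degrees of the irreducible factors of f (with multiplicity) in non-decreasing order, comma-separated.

2, 2, 3

Roots in F_3: f(0) = 2; f(1) = 1; f(2) = 2.
Complete factorization: f(x) = (x^2 + 1)·(x^2 - x - 1)·(x^3 - x + 1).
Factor degrees with multiplicity: 2 + 2 + 3 = 7.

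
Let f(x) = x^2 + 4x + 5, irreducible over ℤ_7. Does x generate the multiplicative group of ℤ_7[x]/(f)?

Yes

|GF(7^2)^×| = 7^2 − 1 = 48. Prime factorization: 48 = 2^4·3.
f is primitive ⇔ x has order 48 in GF(7)[x]/(f), i.e. x^(48/q) ≠ 1 for each prime q | 48.
x^(24) mod f = 6.
x^(16) mod f = 4.
None equal 1, so x has full order 48; f is primitive.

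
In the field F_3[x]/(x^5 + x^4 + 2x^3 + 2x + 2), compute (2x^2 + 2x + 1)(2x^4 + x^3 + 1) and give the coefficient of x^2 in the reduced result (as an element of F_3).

0

Multiply in F_3[x]: (2x^2 + 2x + 1)·(2x^4 + x^3 + 1) = x^6 + x^4 + x^3 + 2x^2 + 2x + 1.
Reduce using x^5 ≡ 2x^4 + x^3 + x + 1 (mod x^5 + x^4 + 2x^3 + 2x + 2).
Reduced: 2x.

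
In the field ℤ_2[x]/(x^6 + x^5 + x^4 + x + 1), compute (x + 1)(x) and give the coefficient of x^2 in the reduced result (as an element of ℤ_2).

Multiply in ℤ_2[x]: (x + 1)·(x) = x^2 + x.
Reduced: x^2 + x.

1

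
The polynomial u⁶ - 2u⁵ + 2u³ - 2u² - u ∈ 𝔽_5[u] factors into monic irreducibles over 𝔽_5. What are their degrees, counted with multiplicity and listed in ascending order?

1, 1, 4

Write g(u) = u⁶ - 2u⁵ + 2u³ - 2u² - u.
Roots in 𝔽_5: g(0) = 0 → root; g(1) = 3; g(2) = 1; g(3) = 1; g(4) = 0 → root.
Linear factors from roots: (u), (u + 1).
Complete factorization: g(u) = (u)·(u + 1)·(u⁴ + 2u³ - 2u² - u - 1).
Factor degrees with multiplicity: 1 + 1 + 4 = 6.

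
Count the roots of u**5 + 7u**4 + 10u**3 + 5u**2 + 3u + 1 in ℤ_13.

2

Write f(u) = u**5 + 7u**4 + 10u**3 + 5u**2 + 3u + 1.
Evaluate at each of the 13 elements of ℤ_13:
f(0) = 1; f(1) = 1; f(2) = 4; f(3) = 4; f(4) = 0 → root; f(5) = 12; f(6) = 6; f(7) = 1; f(8) = 7; f(9) = 2; f(10) = 0 → root; f(11) = 2; f(12) = 12.
Roots: {4, 10}.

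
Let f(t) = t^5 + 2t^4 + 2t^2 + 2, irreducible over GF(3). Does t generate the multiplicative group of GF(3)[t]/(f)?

No

|GF(3^5)^×| = 3^5 − 1 = 242. Prime factorization: 242 = 2·11^2.
f is primitive ⇔ t has order 242 in GF(3)[t]/(f), i.e. t^(242/q) ≠ 1 for each prime q | 242.
t^(121) mod f = 1
t^(22) mod f = t^4 + t^3 + 2t^2.
Since t^(121) = 1, the order of t divides 121 < 242; not primitive.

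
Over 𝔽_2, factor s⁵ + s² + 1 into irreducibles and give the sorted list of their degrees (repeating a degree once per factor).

5

Write h(s) = s⁵ + s² + 1.
Roots in 𝔽_2: h(0) = 1; h(1) = 1.
Complete factorization: h(s) = (s⁵ + s² + 1).
Factor degrees with multiplicity: 5 = 5.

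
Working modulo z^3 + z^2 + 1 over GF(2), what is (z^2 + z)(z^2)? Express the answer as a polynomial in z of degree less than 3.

Multiply in GF(2)[z]: (z^2 + z)·(z^2) = z^4 + z^3.
Reduce using z^3 ≡ z^2 + 1 (mod z^3 + z^2 + 1).
Reduced: z.

z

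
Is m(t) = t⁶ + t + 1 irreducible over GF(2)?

Yes

Check for roots in GF(2): m(0) = 1; m(1) = 1.
No roots, so no linear factors.
Monic irreducibles of degree 2 over GF(2): t² + t + 1.
None of them divide m (all give nonzero remainder).
Monic irreducibles of degree 3 over GF(2): t³ + t + 1, t³ + t² + 1.
None of them divide m (all give nonzero remainder).
No irreducible factor of degree ≤ 3 exists, so m is irreducible over GF(2).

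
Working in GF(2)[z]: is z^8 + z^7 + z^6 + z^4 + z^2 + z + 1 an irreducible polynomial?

Yes

Write f(z) = z^8 + z^7 + z^6 + z^4 + z^2 + z + 1.
Check for roots in GF(2): f(0) = 1; f(1) = 1.
No roots, so no linear factors.
Monic irreducibles of degree 2 over GF(2): z^2 + z + 1.
None of them divide f (all give nonzero remainder).
Monic irreducibles of degree 3 over GF(2): z^3 + z + 1, z^3 + z^2 + 1.
None of them divide f (all give nonzero remainder).
Monic irreducibles of degree 4 over GF(2): z^4 + z + 1, z^4 + z^3 + 1, z^4 + z^3 + z^2 + z + 1.
None of them divide f (all give nonzero remainder).
No irreducible factor of degree ≤ 4 exists, so f is irreducible over GF(2).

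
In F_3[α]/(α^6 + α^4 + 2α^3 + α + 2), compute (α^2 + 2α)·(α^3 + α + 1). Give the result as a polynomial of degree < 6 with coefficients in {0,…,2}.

Multiply in F_3[α]: (α^2 + 2α)·(α^3 + α + 1) = α^5 + 2α^4 + α^3 + 2α.
Reduced: α^5 + 2α^4 + α^3 + 2α.

α^5 + 2α^4 + α^3 + 2α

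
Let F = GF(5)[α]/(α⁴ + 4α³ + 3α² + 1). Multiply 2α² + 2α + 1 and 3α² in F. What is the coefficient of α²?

Multiply in GF(5)[α]: (2α² + 2α + 1)·(3α²) = α⁴ + α³ + 3α².
Reduce using α⁴ ≡ α³ + 2α² + 4 (mod α⁴ + 4α³ + 3α² + 1).
Reduced: 2α³ + 4.

0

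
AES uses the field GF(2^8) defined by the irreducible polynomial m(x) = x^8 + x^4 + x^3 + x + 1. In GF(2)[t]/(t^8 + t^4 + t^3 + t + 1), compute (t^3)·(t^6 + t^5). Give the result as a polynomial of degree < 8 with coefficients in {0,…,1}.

Multiply in GF(2)[t]: (t^3)·(t^6 + t^5) = t^9 + t^8.
Reduce using t^8 ≡ t^4 + t^3 + t + 1 (mod t^8 + t^4 + t^3 + t + 1).
Reduced: t^5 + t^3 + t^2 + 1.

t^5 + t^3 + t^2 + 1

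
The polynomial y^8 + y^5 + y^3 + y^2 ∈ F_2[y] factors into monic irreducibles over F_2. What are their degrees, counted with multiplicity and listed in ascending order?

1, 1, 1, 1, 1, 3

Write f(y) = y^8 + y^5 + y^3 + y^2.
Roots in F_2: f(0) = 0 → root; f(1) = 0 → root.
Linear factors from roots: (y), (y + 1).
Complete factorization: f(y) = (y)^2·(y + 1)^3·(y^3 + y^2 + 1).
Factor degrees with multiplicity: 1 + 1 + 1 + 1 + 1 + 3 = 8.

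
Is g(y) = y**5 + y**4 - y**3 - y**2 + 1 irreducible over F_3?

Yes

Check for roots in F_3: g(0) = 1; g(1) = 1; g(2) = 1.
No roots, so no linear factors.
Monic irreducibles of degree 2 over GF(3): y**2 + 1, y**2 + y - 1, y**2 - y - 1.
None of them divide g (all give nonzero remainder).
No irreducible factor of degree ≤ 2 exists, so g is irreducible over GF(3).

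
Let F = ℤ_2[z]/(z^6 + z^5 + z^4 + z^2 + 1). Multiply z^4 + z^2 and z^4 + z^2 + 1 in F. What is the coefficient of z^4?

Multiply in ℤ_2[z]: (z^4 + z^2)·(z^4 + z^2 + 1) = z^8 + z^2.
Reduce using z^6 ≡ z^5 + z^4 + z^2 + 1 (mod z^6 + z^5 + z^4 + z^2 + 1).
Reduced: z^5 + z^4 + z^3 + z.

1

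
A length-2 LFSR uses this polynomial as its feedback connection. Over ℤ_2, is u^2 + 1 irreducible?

No

Write h(u) = u^2 + 1.
Check for roots in ℤ_2: h(0) = 1; h(1) = 0 → root.
h(1) = 0, so (u − 1) divides h(u); h is reducible.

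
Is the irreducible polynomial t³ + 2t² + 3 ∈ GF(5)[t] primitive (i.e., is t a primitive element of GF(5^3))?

Yes

Write f(t) = t³ + 2t² + 3.
|GF(5^3)^×| = 5^3 − 1 = 124. Prime factorization: 124 = 2^2·31.
f is primitive ⇔ t has order 124 in GF(5)[t]/(f), i.e. t^(124/q) ≠ 1 for each prime q | 124.
t^(62) mod f = 4.
t^(4) mod f = 4t² + 2t + 1.
None equal 1, so t has full order 124; f is primitive.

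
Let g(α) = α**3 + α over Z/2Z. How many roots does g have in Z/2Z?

2

Evaluate at each of the 2 elements of Z/2Z:
g(0) = 0 → root; g(1) = 0 → root.
Roots: {0, 1}.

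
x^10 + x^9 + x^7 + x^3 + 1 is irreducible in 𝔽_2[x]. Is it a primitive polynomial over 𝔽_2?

Write f(x) = x^10 + x^9 + x^7 + x^3 + 1.
|GF(2^10)^×| = 2^10 − 1 = 1023. Prime factorization: 1023 = 3·11·31.
f is primitive ⇔ x has order 1023 in GF(2)[x]/(f), i.e. x^(1023/q) ≠ 1 for each prime q | 1023.
x^(341) mod f = x^9 + x^8 + x^6 + x^5 + x^3 + x^2 + x.
x^(93) mod f = x^9 + x^8 + x^7 + x^6 + x^5 + 1.
x^(33) mod f = x^9 + x^4 + x^3 + x^2.
None equal 1, so x has full order 1023; f is primitive.

Yes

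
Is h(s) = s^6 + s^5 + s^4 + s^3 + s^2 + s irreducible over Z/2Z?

No

Check for roots in Z/2Z: h(0) = 0 → root; h(1) = 0 → root.
h(0) = 0, so (s) divides h(s); h is reducible.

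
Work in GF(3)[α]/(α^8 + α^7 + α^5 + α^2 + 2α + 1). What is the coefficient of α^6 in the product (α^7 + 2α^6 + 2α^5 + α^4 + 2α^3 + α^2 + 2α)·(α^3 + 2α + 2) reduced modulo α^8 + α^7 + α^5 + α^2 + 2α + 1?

0

Multiply in GF(3)[α]: (α^7 + 2α^6 + 2α^5 + α^4 + 2α^3 + α^2 + 2α)·(α^3 + 2α + 2) = α^10 + 2α^9 + α^8 + α^7 + α^6 + α^5 + 2α^4 + α.
Reduce using α^8 ≡ 2α^7 + 2α^5 + 2α^2 + α + 2 (mod α^8 + α^7 + α^5 + α^2 + 2α + 1).
Reduced: α^5 + α^4.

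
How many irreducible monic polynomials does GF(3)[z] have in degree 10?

Gauss's count: N_{3}(10) = (1/10) Σ_{d|10} μ(10/d)·3^d.
Divisors of 10: 1, 2, 5, 10; μ(10/d) for each: 1, -1, -1, 1.
Σ = 3^1 − 3^2 − 3^5 + 3^10 = 58800.
N = 58800/10 = 5880.

5880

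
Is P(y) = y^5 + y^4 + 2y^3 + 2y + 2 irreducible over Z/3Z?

Check for roots in Z/3Z: P(0) = 2; P(1) = 2; P(2) = 1.
No roots, so no linear factors.
Monic irreducibles of degree 2 over GF(3): y^2 + 1, y^2 + y + 2, y^2 + 2y + 2.
None of them divide P (all give nonzero remainder).
No irreducible factor of degree ≤ 2 exists, so P is irreducible over GF(3).

Yes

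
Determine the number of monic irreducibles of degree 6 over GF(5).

2580

The number of monic irreducibles of degree 6 over GF(5) is (1/6)·Σ_{d∣6} μ(6/d) 5^d.
Divisors of 6: 1, 2, 3, 6; μ(6/d) for each: 1, -1, -1, 1.
Σ = 5^1 − 5^2 − 5^3 + 5^6 = 15480.
N = 15480/6 = 2580.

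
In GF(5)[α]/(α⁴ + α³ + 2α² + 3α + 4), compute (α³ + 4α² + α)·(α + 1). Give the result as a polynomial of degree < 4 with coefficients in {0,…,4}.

Multiply in GF(5)[α]: (α³ + 4α² + α)·(α + 1) = α⁴ + α.
Reduce using α⁴ ≡ 4α³ + 3α² + 2α + 1 (mod α⁴ + α³ + 2α² + 3α + 4).
Reduced: 4α³ + 3α² + 3α + 1.

4α^3 + 3α^2 + 3α + 1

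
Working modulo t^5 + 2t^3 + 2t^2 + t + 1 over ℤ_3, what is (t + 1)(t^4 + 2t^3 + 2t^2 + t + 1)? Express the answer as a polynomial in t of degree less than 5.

2t^3 + t^2 + t

Multiply in ℤ_3[t]: (t + 1)·(t^4 + 2t^3 + 2t^2 + t + 1) = t^5 + t^3 + 2t + 1.
Reduce using t^5 ≡ t^3 + t^2 + 2t + 2 (mod t^5 + 2t^3 + 2t^2 + t + 1).
Reduced: 2t^3 + t^2 + t.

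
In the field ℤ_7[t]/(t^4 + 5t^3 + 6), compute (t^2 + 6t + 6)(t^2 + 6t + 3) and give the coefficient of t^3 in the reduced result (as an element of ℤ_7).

0

Multiply in ℤ_7[t]: (t^2 + 6t + 6)·(t^2 + 6t + 3) = t^4 + 5t^3 + 3t^2 + 5t + 4.
Reduce using t^4 ≡ 2t^3 + 1 (mod t^4 + 5t^3 + 6).
Reduced: 3t^2 + 5t + 5.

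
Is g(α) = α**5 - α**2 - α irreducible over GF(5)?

Check for roots in GF(5): g(0) = 0 → root; g(1) = 4; g(2) = 1; g(3) = 1; g(4) = 4.
g(0) = 0, so (α) divides g(α); g is reducible.

No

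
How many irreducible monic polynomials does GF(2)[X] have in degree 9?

56

x^(2^9) − x is the product of all monic irreducibles of degree dividing 9; Möbius inversion gives N = (1/9) Σ μ(9/d)·2^d.
Divisors of 9: 1, 3, 9; μ(9/d) for each: 0, -1, 1.
Σ = − 2^3 + 2^9 = 504.
N = 504/9 = 56.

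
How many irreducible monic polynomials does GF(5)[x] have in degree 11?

4438920

The number of monic irreducibles of degree 11 over GF(5) is (1/11)·Σ_{d∣11} μ(11/d) 5^d.
Divisors of 11: 1, 11; μ(11/d) for each: -1, 1.
Σ = − 5^1 + 5^11 = 48828120.
N = 48828120/11 = 4438920.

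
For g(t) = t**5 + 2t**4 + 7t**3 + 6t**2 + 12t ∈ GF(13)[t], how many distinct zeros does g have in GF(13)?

Evaluate at each of the 13 elements of GF(13):
g(0) = 0 → root; g(1) = 2; g(2) = 12; g(3) = 8; g(4) = 9; g(5) = 0 → root; g(6) = 0 → root; g(7) = 0 → root; g(8) = 5; g(9) = 11; g(10) = 8; g(11) = 9; g(12) = 1.
Roots: {0, 5, 6, 7}.

4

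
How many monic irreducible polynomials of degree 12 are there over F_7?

1153430600

By the necklace-counting formula, N_7(12) = (1/12) Σ_{d|12} μ(12/d)·7^d.
Divisors of 12: 1, 2, 3, 4, 6, 12; μ(12/d) for each: 0, 1, 0, -1, -1, 1.
Σ = 7^2 − 7^4 − 7^6 + 7^12 = 13841167200.
N = 13841167200/12 = 1153430600.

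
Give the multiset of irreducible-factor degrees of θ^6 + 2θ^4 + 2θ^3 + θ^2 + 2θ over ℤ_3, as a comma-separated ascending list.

Write h(θ) = θ^6 + 2θ^4 + 2θ^3 + θ^2 + 2θ.
Roots in ℤ_3: h(0) = 0 → root; h(1) = 2; h(2) = 0 → root.
Linear factors from roots: (θ), (θ + 1).
Complete factorization: h(θ) = (θ)·(θ + 1)·(θ^2 + 1)·(θ^2 + 2θ + 2).
Factor degrees with multiplicity: 1 + 1 + 2 + 2 = 6.

1, 1, 2, 2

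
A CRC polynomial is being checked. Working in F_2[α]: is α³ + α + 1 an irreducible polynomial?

Yes

Write h(α) = α³ + α + 1.
Check for roots in F_2: h(0) = 1; h(1) = 1.
No roots. A degree-3 polynomial over a field with no linear factor is irreducible.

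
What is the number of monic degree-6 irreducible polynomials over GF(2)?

9

The number of monic irreducibles of degree 6 over GF(2) is (1/6)·Σ_{d∣6} μ(6/d) 2^d.
Divisors of 6: 1, 2, 3, 6; μ(6/d) for each: 1, -1, -1, 1.
Σ = 2^1 − 2^2 − 2^3 + 2^6 = 54.
N = 54/6 = 9.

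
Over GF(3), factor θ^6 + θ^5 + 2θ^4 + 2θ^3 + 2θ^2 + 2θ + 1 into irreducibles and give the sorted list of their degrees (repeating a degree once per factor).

6

Write h(θ) = θ^6 + θ^5 + 2θ^4 + 2θ^3 + 2θ^2 + 2θ + 1.
Roots in GF(3): h(0) = 1; h(1) = 2; h(2) = 1.
Complete factorization: h(θ) = (θ^6 + θ^5 + 2θ^4 + 2θ^3 + 2θ^2 + 2θ + 1).
Factor degrees with multiplicity: 6 = 6.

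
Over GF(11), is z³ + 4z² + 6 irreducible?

Write P(z) = z³ + 4z² + 6.
Check each element of GF(11) for a root: P(0)=6, P(1)=0, P(2)=8, P(3)=3, P(4)=2, P(5)=0, P(6)=3, P(7)=6, P(8)=4, P(9)=3, P(10)=9.
P(1) = 0, so (z − 1) divides P(z); P is reducible.

No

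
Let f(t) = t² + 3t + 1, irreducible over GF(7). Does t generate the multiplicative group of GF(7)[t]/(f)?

|GF(7^2)^×| = 7^2 − 1 = 48. Prime factorization: 48 = 2^4·3.
f is primitive ⇔ t has order 48 in GF(7)[t]/(f), i.e. t^(48/q) ≠ 1 for each prime q | 48.
t^(24) mod f = 1
t^(16) mod f = 1
Since t^(24) = 1, the order of t divides 24 < 48; not primitive.

No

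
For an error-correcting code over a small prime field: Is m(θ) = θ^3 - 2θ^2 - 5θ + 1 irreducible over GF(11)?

Yes

Check each element of GF(11) for a root: m(0)=1, m(1)=6, m(2)=2, m(3)=6, m(4)=2, m(5)=7, m(6)=5, m(7)=2, m(8)=4, m(9)=6, m(10)=3.
No roots. A degree-3 polynomial over a field with no linear factor is irreducible.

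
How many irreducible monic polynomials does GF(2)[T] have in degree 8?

30

By the necklace-counting formula, N_2(8) = (1/8) Σ_{d|8} μ(8/d)·2^d.
Divisors of 8: 1, 2, 4, 8; μ(8/d) for each: 0, 0, -1, 1.
Σ = − 2^4 + 2^8 = 240.
N = 240/8 = 30.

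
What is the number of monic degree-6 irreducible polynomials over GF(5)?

The number of monic irreducibles of degree 6 over GF(5) is (1/6)·Σ_{d∣6} μ(6/d) 5^d.
Divisors of 6: 1, 2, 3, 6; μ(6/d) for each: 1, -1, -1, 1.
Σ = 5^1 − 5^2 − 5^3 + 5^6 = 15480.
N = 15480/6 = 2580.

2580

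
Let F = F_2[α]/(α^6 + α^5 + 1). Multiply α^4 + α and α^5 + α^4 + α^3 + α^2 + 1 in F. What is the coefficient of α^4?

Multiply in F_2[α]: (α^4 + α)·(α^5 + α^4 + α^3 + α^2 + 1) = α^9 + α^8 + α^7 + α^5 + α^3 + α.
Reduce using α^6 ≡ α^5 + 1 (mod α^6 + α^5 + 1).
Reduced: 1.

0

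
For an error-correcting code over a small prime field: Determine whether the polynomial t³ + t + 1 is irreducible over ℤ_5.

Yes

Write f(t) = t³ + t + 1.
Check for roots in ℤ_5: f(0) = 1; f(1) = 3; f(2) = 1; f(3) = 1; f(4) = 4.
No roots. A degree-3 polynomial over a field with no linear factor is irreducible.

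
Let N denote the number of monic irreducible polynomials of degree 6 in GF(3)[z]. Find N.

116

x^(3^6) − x is the product of all monic irreducibles of degree dividing 6; Möbius inversion gives N = (1/6) Σ μ(6/d)·3^d.
Divisors of 6: 1, 2, 3, 6; μ(6/d) for each: 1, -1, -1, 1.
Σ = 3^1 − 3^2 − 3^3 + 3^6 = 696.
N = 696/6 = 116.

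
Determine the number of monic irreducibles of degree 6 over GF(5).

By the necklace-counting formula, N_5(6) = (1/6) Σ_{d|6} μ(6/d)·5^d.
Divisors of 6: 1, 2, 3, 6; μ(6/d) for each: 1, -1, -1, 1.
Σ = 5^1 − 5^2 − 5^3 + 5^6 = 15480.
N = 15480/6 = 2580.

2580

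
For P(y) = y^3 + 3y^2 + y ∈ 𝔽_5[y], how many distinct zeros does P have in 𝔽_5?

Evaluate at each of the 5 elements of 𝔽_5:
P(0) = 0 → root; P(1) = 0 → root; P(2) = 2; P(3) = 2; P(4) = 1.
Roots: {0, 1}.

2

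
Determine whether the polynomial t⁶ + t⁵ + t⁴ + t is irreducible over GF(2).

Write m(t) = t⁶ + t⁵ + t⁴ + t.
Check for roots in GF(2): m(0) = 0 → root; m(1) = 0 → root.
m(0) = 0, so (t) divides m(t); m is reducible.

No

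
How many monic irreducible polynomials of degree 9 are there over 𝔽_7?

4483696

By the necklace-counting formula, N_7(9) = (1/9) Σ_{d|9} μ(9/d)·7^d.
Divisors of 9: 1, 3, 9; μ(9/d) for each: 0, -1, 1.
Σ = − 7^3 + 7^9 = 40353264.
N = 40353264/9 = 4483696.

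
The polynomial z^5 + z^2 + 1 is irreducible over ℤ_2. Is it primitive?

Write f(z) = z^5 + z^2 + 1.
|GF(2^5)^×| = 2^5 − 1 = 31. Prime factorization: 31 = 31.
f is primitive ⇔ z has order 31 in GF(2)[z]/(f), i.e. z^(31/q) ≠ 1 for each prime q | 31.
z^(1) mod f = z.
None equal 1, so z has full order 31; f is primitive.

Yes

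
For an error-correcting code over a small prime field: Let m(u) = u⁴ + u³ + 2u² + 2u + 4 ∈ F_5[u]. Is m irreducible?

Check for roots in F_5: m(0) = 4; m(1) = 0 → root; m(2) = 0 → root; m(3) = 1; m(4) = 4.
m(1) = 0, so (u − 1) divides m(u); m is reducible.

No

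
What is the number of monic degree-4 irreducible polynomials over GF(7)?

x^(7^4) − x is the product of all monic irreducibles of degree dividing 4; Möbius inversion gives N = (1/4) Σ μ(4/d)·7^d.
Divisors of 4: 1, 2, 4; μ(4/d) for each: 0, -1, 1.
Σ = − 7^2 + 7^4 = 2352.
N = 2352/4 = 588.

588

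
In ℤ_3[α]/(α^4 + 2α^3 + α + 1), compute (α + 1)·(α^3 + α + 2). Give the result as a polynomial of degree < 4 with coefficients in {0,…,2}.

Multiply in ℤ_3[α]: (α + 1)·(α^3 + α + 2) = α^4 + α^3 + α^2 + 2.
Reduce using α^4 ≡ α^3 + 2α + 2 (mod α^4 + 2α^3 + α + 1).
Reduced: 2α^3 + α^2 + 2α + 1.

2α^3 + α^2 + 2α + 1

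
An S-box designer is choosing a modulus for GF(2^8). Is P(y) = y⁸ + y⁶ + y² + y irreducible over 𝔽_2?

No

Check for roots in 𝔽_2: P(0) = 0 → root; P(1) = 0 → root.
P(0) = 0, so (y) divides P(y); P is reducible.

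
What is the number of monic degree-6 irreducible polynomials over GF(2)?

9

Gauss's count: N_{2}(6) = (1/6) Σ_{d|6} μ(6/d)·2^d.
Divisors of 6: 1, 2, 3, 6; μ(6/d) for each: 1, -1, -1, 1.
Σ = 2^1 − 2^2 − 2^3 + 2^6 = 54.
N = 54/6 = 9.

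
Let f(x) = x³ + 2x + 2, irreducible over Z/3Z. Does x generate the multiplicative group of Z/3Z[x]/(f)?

No

|GF(3^3)^×| = 3^3 − 1 = 26. Prime factorization: 26 = 2·13.
f is primitive ⇔ x has order 26 in GF(3)[x]/(f), i.e. x^(26/q) ≠ 1 for each prime q | 26.
x^(13) mod f = 1
x^(2) mod f = x².
Since x^(13) = 1, the order of x divides 13 < 26; not primitive.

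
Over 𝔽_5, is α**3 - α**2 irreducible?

Write f(α) = α**3 - α**2.
Check for roots in 𝔽_5: f(0) = 0 → root; f(1) = 0 → root; f(2) = 4; f(3) = 3; f(4) = 3.
f(0) = 0, so (α) divides f(α); f is reducible.

No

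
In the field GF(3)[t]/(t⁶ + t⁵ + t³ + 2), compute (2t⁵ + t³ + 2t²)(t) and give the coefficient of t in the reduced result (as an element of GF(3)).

0

Multiply in GF(3)[t]: (2t⁵ + t³ + 2t²)·(t) = 2t⁶ + t⁴ + 2t³.
Reduce using t⁶ ≡ 2t⁵ + 2t³ + 1 (mod t⁶ + t⁵ + t³ + 2).
Reduced: t⁵ + t⁴ + 2.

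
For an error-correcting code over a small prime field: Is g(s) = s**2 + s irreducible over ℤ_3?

Check for roots in ℤ_3: g(0) = 0 → root; g(1) = 2; g(2) = 0 → root.
g(0) = 0, so (s) divides g(s); g is reducible.

No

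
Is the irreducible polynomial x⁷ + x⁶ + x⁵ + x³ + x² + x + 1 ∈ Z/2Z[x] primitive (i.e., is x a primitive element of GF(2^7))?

Write f(x) = x⁷ + x⁶ + x⁵ + x³ + x² + x + 1.
|GF(2^7)^×| = 2^7 − 1 = 127. Prime factorization: 127 = 127.
f is primitive ⇔ x has order 127 in GF(2)[x]/(f), i.e. x^(127/q) ≠ 1 for each prime q | 127.
x^(1) mod f = x.
None equal 1, so x has full order 127; f is primitive.

Yes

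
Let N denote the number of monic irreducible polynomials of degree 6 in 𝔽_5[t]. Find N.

2580

x^(5^6) − x is the product of all monic irreducibles of degree dividing 6; Möbius inversion gives N = (1/6) Σ μ(6/d)·5^d.
Divisors of 6: 1, 2, 3, 6; μ(6/d) for each: 1, -1, -1, 1.
Σ = 5^1 − 5^2 − 5^3 + 5^6 = 15480.
N = 15480/6 = 2580.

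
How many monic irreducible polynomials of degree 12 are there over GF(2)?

335

The number of monic irreducibles of degree 12 over GF(2) is (1/12)·Σ_{d∣12} μ(12/d) 2^d.
Divisors of 12: 1, 2, 3, 4, 6, 12; μ(12/d) for each: 0, 1, 0, -1, -1, 1.
Σ = 2^2 − 2^4 − 2^6 + 2^12 = 4020.
N = 4020/12 = 335.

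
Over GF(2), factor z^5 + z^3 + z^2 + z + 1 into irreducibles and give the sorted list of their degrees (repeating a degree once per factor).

5

Write g(z) = z^5 + z^3 + z^2 + z + 1.
Roots in GF(2): g(0) = 1; g(1) = 1.
Complete factorization: g(z) = (z^5 + z^3 + z^2 + z + 1).
Factor degrees with multiplicity: 5 = 5.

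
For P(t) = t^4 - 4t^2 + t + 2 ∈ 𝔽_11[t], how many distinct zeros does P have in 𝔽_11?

4

Evaluate at each of the 11 elements of 𝔽_11:
P(0) = 2; P(1) = 0 → root; P(2) = 4; P(3) = 6; P(4) = 0 → root; P(5) = 4; P(6) = 5; P(7) = 3; P(8) = 0 → root; P(9) = 0 → root; P(10) = 9.
Roots: {1, 4, 8, 9}.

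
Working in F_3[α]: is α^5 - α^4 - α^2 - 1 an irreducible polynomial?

Write h(α) = α^5 - α^4 - α^2 - 1.
Check for roots in F_3: h(0) = 2; h(1) = 1; h(2) = 2.
No roots, so no linear factors.
Monic irreducibles of degree 2 over GF(3): α^2 + 1, α^2 + α - 1, α^2 - α - 1.
None of them divide h (all give nonzero remainder).
No irreducible factor of degree ≤ 2 exists, so h is irreducible over GF(3).

Yes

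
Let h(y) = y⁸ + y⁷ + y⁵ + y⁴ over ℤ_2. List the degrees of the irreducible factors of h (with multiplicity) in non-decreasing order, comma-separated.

Roots in ℤ_2: h(0) = 0 → root; h(1) = 0 → root.
Linear factors from roots: (y), (y + 1).
Complete factorization: h(y) = (y + 1)^2·(y)^4·(y² + y + 1).
Factor degrees with multiplicity: 1 + 1 + 1 + 1 + 1 + 1 + 2 = 8.

1, 1, 1, 1, 1, 1, 2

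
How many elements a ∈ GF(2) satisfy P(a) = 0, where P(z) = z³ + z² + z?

Evaluate at each of the 2 elements of GF(2):
P(0) = 0 → root; P(1) = 1.
Roots: {0}.

1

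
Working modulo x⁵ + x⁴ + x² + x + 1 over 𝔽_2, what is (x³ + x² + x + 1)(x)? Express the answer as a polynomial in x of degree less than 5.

x^4 + x^3 + x^2 + x

Multiply in 𝔽_2[x]: (x³ + x² + x + 1)·(x) = x⁴ + x³ + x² + x.
Reduced: x⁴ + x³ + x² + x.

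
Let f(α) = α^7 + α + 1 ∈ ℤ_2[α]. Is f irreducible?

Yes

Check for roots in ℤ_2: f(0) = 1; f(1) = 1.
No roots, so no linear factors.
Monic irreducibles of degree 2 over GF(2): α^2 + α + 1.
None of them divide f (all give nonzero remainder).
Monic irreducibles of degree 3 over GF(2): α^3 + α + 1, α^3 + α^2 + 1.
None of them divide f (all give nonzero remainder).
No irreducible factor of degree ≤ 3 exists, so f is irreducible over GF(2).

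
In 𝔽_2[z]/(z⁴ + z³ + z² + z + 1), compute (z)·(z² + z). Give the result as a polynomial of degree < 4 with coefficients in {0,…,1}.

z^3 + z^2

Multiply in 𝔽_2[z]: (z)·(z² + z) = z³ + z².
Reduced: z³ + z².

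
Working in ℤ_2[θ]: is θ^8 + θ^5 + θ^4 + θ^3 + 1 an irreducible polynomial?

Yes

Write h(θ) = θ^8 + θ^5 + θ^4 + θ^3 + 1.
Check for roots in ℤ_2: h(0) = 1; h(1) = 1.
No roots, so no linear factors.
Monic irreducibles of degree 2 over GF(2): θ^2 + θ + 1.
None of them divide h (all give nonzero remainder).
Monic irreducibles of degree 3 over GF(2): θ^3 + θ + 1, θ^3 + θ^2 + 1.
None of them divide h (all give nonzero remainder).
Monic irreducibles of degree 4 over GF(2): θ^4 + θ + 1, θ^4 + θ^3 + 1, θ^4 + θ^3 + θ^2 + θ + 1.
None of them divide h (all give nonzero remainder).
No irreducible factor of degree ≤ 4 exists, so h is irreducible over GF(2).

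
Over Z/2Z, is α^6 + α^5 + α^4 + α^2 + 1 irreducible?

Write P(α) = α^6 + α^5 + α^4 + α^2 + 1.
Check for roots in Z/2Z: P(0) = 1; P(1) = 1.
No roots, so no linear factors.
Monic irreducibles of degree 2 over GF(2): α^2 + α + 1.
None of them divide P (all give nonzero remainder).
Monic irreducibles of degree 3 over GF(2): α^3 + α + 1, α^3 + α^2 + 1.
None of them divide P (all give nonzero remainder).
No irreducible factor of degree ≤ 3 exists, so P is irreducible over GF(2).

Yes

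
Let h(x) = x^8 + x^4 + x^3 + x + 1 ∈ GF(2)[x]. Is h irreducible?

Yes

Check for roots in GF(2): h(0) = 1; h(1) = 1.
No roots, so no linear factors.
Monic irreducibles of degree 2 over GF(2): x^2 + x + 1.
None of them divide h (all give nonzero remainder).
Monic irreducibles of degree 3 over GF(2): x^3 + x + 1, x^3 + x^2 + 1.
None of them divide h (all give nonzero remainder).
Monic irreducibles of degree 4 over GF(2): x^4 + x + 1, x^4 + x^3 + 1, x^4 + x^3 + x^2 + x + 1.
None of them divide h (all give nonzero remainder).
No irreducible factor of degree ≤ 4 exists, so h is irreducible over GF(2).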